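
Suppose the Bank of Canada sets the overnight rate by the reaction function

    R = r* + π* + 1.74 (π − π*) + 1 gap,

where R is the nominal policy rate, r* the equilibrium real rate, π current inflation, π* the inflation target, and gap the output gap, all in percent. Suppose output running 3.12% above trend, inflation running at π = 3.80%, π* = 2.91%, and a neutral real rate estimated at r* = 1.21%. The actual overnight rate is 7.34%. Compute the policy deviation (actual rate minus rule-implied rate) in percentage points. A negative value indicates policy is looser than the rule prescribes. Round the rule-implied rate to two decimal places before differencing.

Output 3.12% above potential → gap = 3.12.
R = 1.21 + 2.91 + 1.74 × (3.80 − 2.91) + 1 × 3.12
   = 1.21 + 2.91 + 1.5486 + 3.12 = 8.79
Deviation = 7.34 − 8.79 = -1.45 pp.

-1.45 pp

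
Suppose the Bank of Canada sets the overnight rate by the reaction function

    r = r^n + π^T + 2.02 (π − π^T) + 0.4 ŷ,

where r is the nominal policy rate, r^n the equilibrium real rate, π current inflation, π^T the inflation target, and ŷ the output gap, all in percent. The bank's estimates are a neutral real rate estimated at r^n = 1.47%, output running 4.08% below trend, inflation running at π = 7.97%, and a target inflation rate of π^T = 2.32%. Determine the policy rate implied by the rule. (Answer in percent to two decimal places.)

13.57%

Output 4.08% below potential → ŷ = -4.08.
r = 1.47 + 2.32 + 2.02 × (7.97 − 2.32) + 0.4 × (-4.08)
   = 1.47 + 2.32 + 11.413 − 1.632 = 13.57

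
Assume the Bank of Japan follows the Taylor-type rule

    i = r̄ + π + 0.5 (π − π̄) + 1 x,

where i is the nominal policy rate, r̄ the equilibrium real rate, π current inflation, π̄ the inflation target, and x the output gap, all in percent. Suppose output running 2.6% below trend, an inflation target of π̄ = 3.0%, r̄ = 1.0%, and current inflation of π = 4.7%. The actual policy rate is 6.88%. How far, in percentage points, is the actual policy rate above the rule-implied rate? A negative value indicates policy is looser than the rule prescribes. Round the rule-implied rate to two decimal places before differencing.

Output 2.6% below potential → x = -2.6.
i = 1.0 + 4.7 + 0.5 × (4.7 − 3.0) + 1 × (-2.6)
   = 1.0 + 4.7 + 0.85 − 2.6 = 3.95
Deviation = 6.88 − 3.95 = 2.93 pp.

2.93 pp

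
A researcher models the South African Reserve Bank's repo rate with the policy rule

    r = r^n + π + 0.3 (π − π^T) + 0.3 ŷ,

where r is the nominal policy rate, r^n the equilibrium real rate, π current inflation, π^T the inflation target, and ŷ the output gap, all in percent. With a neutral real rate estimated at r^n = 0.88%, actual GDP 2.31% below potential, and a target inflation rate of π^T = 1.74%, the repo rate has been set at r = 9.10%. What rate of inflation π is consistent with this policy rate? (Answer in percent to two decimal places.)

7.26%

Output 2.31% below potential → ŷ = -2.31.
Collecting π: r = r^n + (1 + 0.3) π − 0.3 π^T + 0.3 ŷ
1.3 π = 9.10 − 0.88 + 0.3 × 1.74 − 0.3 × (-2.31) = 9.435
π = 9.435 / 1.3 = 7.26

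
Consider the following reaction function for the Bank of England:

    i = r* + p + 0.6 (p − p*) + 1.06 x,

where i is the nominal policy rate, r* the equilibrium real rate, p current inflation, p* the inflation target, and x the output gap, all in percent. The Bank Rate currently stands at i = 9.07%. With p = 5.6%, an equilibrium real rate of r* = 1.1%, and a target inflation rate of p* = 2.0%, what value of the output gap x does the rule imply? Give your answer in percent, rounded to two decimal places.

0.20%

1.06 x = 9.07 − 1.1 − 5.6 − 0.6 × (5.6 − 2.0) = 0.21
x = 0.21 / 1.06 = 0.20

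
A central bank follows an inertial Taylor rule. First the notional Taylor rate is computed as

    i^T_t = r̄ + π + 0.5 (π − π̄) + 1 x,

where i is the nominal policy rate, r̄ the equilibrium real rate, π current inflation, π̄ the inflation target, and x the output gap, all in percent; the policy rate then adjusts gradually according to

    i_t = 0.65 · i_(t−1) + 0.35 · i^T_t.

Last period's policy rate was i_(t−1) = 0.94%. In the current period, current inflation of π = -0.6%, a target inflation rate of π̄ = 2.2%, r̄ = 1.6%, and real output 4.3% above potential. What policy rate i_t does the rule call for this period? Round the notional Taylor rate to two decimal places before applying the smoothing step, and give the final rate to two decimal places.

Output 4.3% above potential → x = 4.3.
i^T_t = 1.6 + (-0.6) + 0.5 × (-0.6 − 2.2) + 1 × 4.3
   = 1.6 − 0.6 − 1.4 + 4.3 = 3.90
i_t = 0.65 × 0.94 + 0.35 × 3.90 = 0.611 + 1.365 = 1.98

1.98%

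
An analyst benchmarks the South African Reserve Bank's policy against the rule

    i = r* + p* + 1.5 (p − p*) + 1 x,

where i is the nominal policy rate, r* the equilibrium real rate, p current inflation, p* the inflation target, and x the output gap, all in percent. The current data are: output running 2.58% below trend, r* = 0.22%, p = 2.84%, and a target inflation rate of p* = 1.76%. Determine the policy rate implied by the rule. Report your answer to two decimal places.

Output 2.58% below potential → x = -2.58.
i = 0.22 + 1.76 + 1.5 × (2.84 − 1.76) + 1 × (-2.58)
   = 0.22 + 1.76 + 1.62 − 2.58 = 1.02

1.02%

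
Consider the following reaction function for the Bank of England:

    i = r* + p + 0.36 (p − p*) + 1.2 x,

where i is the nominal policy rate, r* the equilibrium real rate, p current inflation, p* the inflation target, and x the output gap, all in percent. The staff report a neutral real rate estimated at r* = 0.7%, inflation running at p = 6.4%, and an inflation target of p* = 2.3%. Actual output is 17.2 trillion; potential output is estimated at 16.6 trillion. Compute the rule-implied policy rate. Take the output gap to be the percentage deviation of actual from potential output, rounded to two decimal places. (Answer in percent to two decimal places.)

Output gap = 100 × (17.2 − 16.6) / 16.6 = 3.61%.
i = 0.70 + 6.40 + 0.36 × (6.40 − 2.30) + 1.2 × 3.61
   = 0.70 + 6.4 + 1.476 + 4.332 = 12.91

12.91%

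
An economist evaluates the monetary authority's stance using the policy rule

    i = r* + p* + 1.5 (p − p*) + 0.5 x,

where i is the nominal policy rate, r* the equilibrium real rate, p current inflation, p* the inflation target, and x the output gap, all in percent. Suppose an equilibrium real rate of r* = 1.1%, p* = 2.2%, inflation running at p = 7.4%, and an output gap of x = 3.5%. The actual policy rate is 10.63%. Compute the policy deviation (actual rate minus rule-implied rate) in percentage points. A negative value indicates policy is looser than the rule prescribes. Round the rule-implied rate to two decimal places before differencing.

i = 1.1 + 2.2 + 1.5 × (7.4 − 2.2) + 0.5 × 3.5
   = 1.1 + 2.2 + 7.8 + 1.75 = 12.85
Deviation = 10.63 − 12.85 = -2.22 pp.

-2.22 pp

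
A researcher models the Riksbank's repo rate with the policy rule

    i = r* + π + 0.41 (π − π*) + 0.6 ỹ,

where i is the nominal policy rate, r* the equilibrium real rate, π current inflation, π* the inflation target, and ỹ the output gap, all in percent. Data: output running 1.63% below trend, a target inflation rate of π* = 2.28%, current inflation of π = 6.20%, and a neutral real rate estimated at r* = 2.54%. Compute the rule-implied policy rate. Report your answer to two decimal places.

Output 1.63% below potential → ỹ = -1.63.
i = 2.54 + 6.20 + 0.41 × (6.20 − 2.28) + 0.6 × (-1.63)
   = 2.54 + 6.2 + 1.6072 − 0.978 = 9.37

9.37%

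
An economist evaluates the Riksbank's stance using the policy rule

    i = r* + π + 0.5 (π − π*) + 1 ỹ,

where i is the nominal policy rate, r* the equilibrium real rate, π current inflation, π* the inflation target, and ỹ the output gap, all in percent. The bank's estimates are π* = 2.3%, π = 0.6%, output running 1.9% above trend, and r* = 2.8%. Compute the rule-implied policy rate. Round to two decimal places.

4.45%

Output 1.9% above potential → ỹ = 1.9.
i = 2.8 + 0.6 + 0.5 × (0.6 − 2.3) + 1 × 1.9
   = 2.8 + 0.6 − 0.85 + 1.9 = 4.45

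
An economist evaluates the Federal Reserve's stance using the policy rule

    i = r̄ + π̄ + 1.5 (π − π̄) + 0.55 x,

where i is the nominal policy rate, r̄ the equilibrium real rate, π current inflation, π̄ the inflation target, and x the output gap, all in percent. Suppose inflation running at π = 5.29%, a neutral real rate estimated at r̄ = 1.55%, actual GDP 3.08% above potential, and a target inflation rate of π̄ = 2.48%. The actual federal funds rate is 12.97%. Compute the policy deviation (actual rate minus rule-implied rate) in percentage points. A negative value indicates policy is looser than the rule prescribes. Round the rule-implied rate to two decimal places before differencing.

3.03 pp

Output 3.08% above potential → x = 3.08.
i = 1.55 + 2.48 + 1.5 × (5.29 − 2.48) + 0.55 × 3.08
   = 1.55 + 2.48 + 4.215 + 1.694 = 9.94
Deviation = 12.97 − 9.94 = 3.03 pp.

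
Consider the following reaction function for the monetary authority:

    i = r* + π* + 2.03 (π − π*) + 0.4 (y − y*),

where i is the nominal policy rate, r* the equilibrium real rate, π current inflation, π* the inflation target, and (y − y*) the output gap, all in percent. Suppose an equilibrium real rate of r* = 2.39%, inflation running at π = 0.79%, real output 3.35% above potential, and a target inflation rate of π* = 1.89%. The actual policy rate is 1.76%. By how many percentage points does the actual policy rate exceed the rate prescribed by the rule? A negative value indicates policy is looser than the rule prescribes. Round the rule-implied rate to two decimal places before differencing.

Output 3.35% above potential → (y − y*) = 3.35.
i = 2.39 + 1.89 + 2.03 × (0.79 − 1.89) + 0.4 × 3.35
   = 2.39 + 1.89 − 2.233 + 1.34 = 3.39
Deviation = 1.76 − 3.39 = -1.63 pp.

-1.63 pp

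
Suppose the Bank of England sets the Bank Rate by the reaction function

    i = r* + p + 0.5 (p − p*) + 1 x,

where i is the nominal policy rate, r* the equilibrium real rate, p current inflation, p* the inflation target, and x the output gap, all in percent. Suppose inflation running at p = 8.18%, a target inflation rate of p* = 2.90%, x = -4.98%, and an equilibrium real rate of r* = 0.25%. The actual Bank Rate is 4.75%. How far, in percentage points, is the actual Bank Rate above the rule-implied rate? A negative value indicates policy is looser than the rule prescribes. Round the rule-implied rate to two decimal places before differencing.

-1.34 pp

i = 0.25 + 8.18 + 0.5 × (8.18 − 2.90) + 1 × (-4.98)
   = 0.25 + 8.18 + 2.64 − 4.98 = 6.09
Deviation = 4.75 − 6.09 = -1.34 pp.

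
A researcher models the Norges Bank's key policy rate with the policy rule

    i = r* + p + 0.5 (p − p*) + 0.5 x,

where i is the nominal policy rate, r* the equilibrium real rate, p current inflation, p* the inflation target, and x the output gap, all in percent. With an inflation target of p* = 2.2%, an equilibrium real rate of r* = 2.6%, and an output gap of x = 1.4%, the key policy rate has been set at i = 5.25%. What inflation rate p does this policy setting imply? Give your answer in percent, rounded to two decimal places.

Collecting p: i = r* + (1 + 0.5) p − 0.5 p* + 0.5 x
1.5 p = 5.25 − 2.6 + 0.5 × 2.2 − 0.5 × 1.4 = 3.05
p = 3.05 / 1.5 = 2.03

2.03%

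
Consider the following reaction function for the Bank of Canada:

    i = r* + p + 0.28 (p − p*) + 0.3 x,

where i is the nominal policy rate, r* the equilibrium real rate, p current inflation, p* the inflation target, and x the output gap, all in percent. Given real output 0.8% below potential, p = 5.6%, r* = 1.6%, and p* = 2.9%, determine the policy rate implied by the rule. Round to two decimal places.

Output 0.8% below potential → x = -0.8.
i = 1.6 + 5.6 + 0.28 × (5.6 − 2.9) + 0.3 × (-0.8)
   = 1.6 + 5.6 + 0.756 − 0.24 = 7.72

7.72%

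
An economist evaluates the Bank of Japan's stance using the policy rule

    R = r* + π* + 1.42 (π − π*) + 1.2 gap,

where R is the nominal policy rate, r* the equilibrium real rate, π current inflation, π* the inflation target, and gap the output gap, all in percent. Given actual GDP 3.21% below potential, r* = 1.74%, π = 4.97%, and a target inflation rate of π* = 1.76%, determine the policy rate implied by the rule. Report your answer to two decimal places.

Output 3.21% below potential → gap = -3.21.
R = 1.74 + 1.76 + 1.42 × (4.97 − 1.76) + 1.2 × (-3.21)
   = 1.74 + 1.76 + 4.5582 − 3.852 = 4.21

4.21%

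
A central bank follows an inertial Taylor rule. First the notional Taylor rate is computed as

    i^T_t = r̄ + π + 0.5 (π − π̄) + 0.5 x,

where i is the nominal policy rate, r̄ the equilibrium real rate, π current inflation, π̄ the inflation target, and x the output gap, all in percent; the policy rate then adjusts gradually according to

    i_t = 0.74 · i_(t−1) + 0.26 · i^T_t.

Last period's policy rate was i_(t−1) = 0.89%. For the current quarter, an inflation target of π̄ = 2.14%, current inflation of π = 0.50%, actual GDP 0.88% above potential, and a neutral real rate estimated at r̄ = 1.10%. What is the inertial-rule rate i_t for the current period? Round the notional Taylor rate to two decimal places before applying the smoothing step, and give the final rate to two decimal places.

Output 0.88% above potential → x = 0.88.
i^T_t = 1.10 + 0.50 + 0.5 × (0.50 − 2.14) + 0.5 × 0.88
   = 1.10 + 0.5 − 0.82 + 0.44 = 1.22
i_t = 0.74 × 0.89 + 0.26 × 1.22 = 0.6586 + 0.3172 = 0.98

0.98%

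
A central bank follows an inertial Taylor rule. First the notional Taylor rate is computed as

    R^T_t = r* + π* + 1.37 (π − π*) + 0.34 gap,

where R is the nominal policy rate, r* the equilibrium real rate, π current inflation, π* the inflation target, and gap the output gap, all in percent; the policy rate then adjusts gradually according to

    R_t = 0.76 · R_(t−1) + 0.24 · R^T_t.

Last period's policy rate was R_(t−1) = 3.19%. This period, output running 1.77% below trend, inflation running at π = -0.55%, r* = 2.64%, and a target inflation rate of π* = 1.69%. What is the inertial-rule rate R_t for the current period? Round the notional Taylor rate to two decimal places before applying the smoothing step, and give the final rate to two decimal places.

Output 1.77% below potential → gap = -1.77.
R^T_t = 2.64 + 1.69 + 1.37 × (-0.55 − 1.69) + 0.34 × (-1.77)
   = 2.64 + 1.69 − 3.0688 − 0.6018 = 0.66
R_t = 0.76 × 3.19 + 0.24 × 0.66 = 2.4244 + 0.1584 = 2.58

2.58%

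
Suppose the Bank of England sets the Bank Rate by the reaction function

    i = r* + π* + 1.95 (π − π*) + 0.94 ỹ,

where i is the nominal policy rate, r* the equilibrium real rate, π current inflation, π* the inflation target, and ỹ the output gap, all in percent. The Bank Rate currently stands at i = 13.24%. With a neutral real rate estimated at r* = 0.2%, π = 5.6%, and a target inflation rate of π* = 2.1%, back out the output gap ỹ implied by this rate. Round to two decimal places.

4.38%

0.94 ỹ = 13.24 − 0.2 − 2.1 − 1.95 × (5.6 − 2.1) = 4.115
ỹ = 4.115 / 0.94 = 4.38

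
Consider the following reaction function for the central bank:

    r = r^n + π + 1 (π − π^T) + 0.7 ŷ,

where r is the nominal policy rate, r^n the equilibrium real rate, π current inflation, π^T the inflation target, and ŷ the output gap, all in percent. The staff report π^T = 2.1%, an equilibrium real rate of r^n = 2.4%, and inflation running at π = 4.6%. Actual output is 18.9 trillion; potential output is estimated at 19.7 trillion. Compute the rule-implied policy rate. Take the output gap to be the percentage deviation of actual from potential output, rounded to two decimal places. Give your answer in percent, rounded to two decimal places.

Output gap = 100 × (18.9 − 19.7) / 19.7 = -4.06%.
r = 2.40 + 4.60 + 1 × (4.60 − 2.10) + 0.7 × (-4.06)
   = 2.40 + 4.6 + 2.5 − 2.842 = 6.66

6.66%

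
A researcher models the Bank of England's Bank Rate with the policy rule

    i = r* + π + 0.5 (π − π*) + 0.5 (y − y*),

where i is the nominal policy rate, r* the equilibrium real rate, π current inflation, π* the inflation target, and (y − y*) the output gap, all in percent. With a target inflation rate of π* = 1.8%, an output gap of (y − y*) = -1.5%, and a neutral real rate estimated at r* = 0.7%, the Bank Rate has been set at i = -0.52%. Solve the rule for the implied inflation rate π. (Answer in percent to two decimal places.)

Collecting π: i = r* + (1 + 0.5) π − 0.5 π* + 0.5 (y − y*)
1.5 π = -0.52 − 0.7 + 0.5 × 1.8 − 0.5 × (-1.5) = 0.43
π = 0.43 / 1.5 = 0.29

0.29%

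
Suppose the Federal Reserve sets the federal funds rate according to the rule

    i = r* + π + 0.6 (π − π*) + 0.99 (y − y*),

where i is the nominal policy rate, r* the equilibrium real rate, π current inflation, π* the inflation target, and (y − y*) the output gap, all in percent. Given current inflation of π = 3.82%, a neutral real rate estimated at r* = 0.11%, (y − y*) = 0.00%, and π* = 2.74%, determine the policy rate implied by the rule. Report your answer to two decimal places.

i = 0.11 + 3.82 + 0.6 × (3.82 − 2.74) + 0.99 × 0.00
   = 0.11 + 3.82 + 0.648 + 0 = 4.58

4.58%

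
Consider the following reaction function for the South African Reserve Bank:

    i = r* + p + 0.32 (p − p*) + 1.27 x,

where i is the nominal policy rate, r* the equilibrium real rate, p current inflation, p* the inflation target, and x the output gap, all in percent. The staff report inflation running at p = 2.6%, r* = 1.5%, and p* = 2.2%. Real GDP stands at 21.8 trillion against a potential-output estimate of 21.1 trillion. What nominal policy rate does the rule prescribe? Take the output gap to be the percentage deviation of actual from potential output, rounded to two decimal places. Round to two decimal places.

Output gap = 100 × (21.8 − 21.1) / 21.1 = 3.32%.
i = 1.50 + 2.60 + 0.32 × (2.60 − 2.20) + 1.27 × 3.32
   = 1.50 + 2.6 + 0.128 + 4.2164 = 8.44

8.44%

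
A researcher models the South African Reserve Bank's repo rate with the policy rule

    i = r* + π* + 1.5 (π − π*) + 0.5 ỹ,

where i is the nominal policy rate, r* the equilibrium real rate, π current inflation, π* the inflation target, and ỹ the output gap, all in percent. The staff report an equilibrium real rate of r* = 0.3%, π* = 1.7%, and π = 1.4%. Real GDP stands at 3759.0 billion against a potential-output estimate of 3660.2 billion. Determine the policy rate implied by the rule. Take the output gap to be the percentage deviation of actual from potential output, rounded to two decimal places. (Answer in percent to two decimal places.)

2.90%

Output gap = 100 × (3759.0 − 3660.2) / 3660.2 = 2.70%.
i = 0.30 + 1.70 + 1.5 × (1.40 − 1.70) + 0.5 × 2.70
   = 0.30 + 1.7 − 0.45 + 1.35 = 2.90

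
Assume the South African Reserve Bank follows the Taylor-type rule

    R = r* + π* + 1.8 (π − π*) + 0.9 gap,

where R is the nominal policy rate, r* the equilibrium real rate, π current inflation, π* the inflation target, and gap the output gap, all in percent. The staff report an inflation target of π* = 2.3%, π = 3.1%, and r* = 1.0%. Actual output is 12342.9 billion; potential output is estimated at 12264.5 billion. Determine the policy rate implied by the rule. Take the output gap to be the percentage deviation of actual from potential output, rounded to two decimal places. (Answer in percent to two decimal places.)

Output gap = 100 × (12342.9 − 12264.5) / 12264.5 = 0.64%.
R = 1.00 + 2.30 + 1.8 × (3.10 − 2.30) + 0.9 × 0.64
   = 1.00 + 2.3 + 1.44 + 0.576 = 5.32

5.32%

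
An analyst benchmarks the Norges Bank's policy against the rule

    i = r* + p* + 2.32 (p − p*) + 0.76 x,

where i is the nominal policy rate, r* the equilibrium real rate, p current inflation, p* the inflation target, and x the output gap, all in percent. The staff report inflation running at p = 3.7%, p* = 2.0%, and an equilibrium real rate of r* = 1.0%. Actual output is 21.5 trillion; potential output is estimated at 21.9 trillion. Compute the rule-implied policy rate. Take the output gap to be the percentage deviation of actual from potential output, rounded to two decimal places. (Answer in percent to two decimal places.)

5.55%

Output gap = 100 × (21.5 − 21.9) / 21.9 = -1.83%.
i = 1.00 + 2.00 + 2.32 × (3.70 − 2.00) + 0.76 × (-1.83)
   = 1.00 + 2 + 3.944 − 1.3908 = 5.55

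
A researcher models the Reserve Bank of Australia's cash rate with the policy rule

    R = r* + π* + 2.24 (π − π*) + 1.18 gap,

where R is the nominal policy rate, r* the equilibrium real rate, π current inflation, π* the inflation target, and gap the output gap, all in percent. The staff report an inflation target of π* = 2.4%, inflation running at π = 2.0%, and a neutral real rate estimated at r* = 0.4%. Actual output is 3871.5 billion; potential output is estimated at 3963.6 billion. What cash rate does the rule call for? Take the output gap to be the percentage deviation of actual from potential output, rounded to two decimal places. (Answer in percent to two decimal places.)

-0.83%

Output gap = 100 × (3871.5 − 3963.6) / 3963.6 = -2.32%.
R = 0.40 + 2.40 + 2.24 × (2.00 − 2.40) + 1.18 × (-2.32)
   = 0.40 + 2.4 − 0.896 − 2.7376 = -0.83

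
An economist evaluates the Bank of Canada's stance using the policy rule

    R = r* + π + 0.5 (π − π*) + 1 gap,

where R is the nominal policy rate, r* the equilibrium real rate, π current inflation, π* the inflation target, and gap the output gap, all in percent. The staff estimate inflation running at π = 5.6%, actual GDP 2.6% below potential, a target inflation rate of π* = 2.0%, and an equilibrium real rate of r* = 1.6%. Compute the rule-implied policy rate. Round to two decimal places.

Output 2.6% below potential → gap = -2.6.
R = 1.6 + 5.6 + 0.5 × (5.6 − 2.0) + 1 × (-2.6)
   = 1.6 + 5.6 + 1.8 − 2.6 = 6.40

6.40%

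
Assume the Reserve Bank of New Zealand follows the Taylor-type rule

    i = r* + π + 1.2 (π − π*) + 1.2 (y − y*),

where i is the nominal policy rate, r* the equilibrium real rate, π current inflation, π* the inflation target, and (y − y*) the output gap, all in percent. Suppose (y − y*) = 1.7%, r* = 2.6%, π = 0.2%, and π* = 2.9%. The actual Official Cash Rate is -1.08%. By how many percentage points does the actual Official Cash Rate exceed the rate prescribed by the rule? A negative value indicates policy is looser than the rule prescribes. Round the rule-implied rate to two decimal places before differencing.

i = 2.6 + 0.2 + 1.2 × (0.2 − 2.9) + 1.2 × 1.7
   = 2.6 + 0.2 − 3.24 + 2.04 = 1.60
Deviation = -1.08 − 1.60 = -2.68 pp.

-2.68 pp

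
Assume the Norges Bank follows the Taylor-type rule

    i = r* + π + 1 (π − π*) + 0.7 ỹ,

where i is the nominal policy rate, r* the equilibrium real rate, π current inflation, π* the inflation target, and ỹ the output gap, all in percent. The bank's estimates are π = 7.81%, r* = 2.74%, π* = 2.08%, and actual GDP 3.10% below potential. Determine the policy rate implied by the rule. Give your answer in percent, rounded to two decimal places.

Output 3.10% below potential → ỹ = -3.10.
i = 2.74 + 7.81 + 1 × (7.81 − 2.08) + 0.7 × (-3.10)
   = 2.74 + 7.81 + 5.73 − 2.17 = 14.11

14.11%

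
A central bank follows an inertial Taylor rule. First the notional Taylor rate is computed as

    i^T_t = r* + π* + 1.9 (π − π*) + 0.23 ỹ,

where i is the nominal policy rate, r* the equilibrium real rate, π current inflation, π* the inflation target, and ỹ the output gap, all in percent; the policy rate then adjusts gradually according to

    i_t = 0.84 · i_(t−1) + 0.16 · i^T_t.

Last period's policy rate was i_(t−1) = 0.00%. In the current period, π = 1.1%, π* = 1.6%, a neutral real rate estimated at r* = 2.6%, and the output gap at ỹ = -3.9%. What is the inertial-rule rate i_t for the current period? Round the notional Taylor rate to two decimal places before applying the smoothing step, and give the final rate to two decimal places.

i^T_t = 2.6 + 1.6 + 1.9 × (1.1 − 1.6) + 0.23 × (-3.9)
   = 2.6 + 1.6 − 0.95 − 0.897 = 2.35
i_t = 0.84 × 0.00 + 0.16 × 2.35 = 0 + 0.376 = 0.38

0.38%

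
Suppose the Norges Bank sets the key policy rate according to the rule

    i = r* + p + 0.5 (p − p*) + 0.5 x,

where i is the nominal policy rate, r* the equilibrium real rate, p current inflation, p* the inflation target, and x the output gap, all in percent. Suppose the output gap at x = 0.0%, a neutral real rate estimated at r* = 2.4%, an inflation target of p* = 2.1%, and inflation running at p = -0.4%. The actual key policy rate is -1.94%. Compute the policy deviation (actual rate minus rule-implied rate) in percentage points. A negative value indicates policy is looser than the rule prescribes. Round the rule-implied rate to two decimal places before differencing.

i = 2.4 + (-0.4) + 0.5 × (-0.4 − 2.1) + 0.5 × 0.0
   = 2.4 − 0.4 − 1.25 + 0 = 0.75
Deviation = -1.94 − 0.75 = -2.69 pp.

-2.69 pp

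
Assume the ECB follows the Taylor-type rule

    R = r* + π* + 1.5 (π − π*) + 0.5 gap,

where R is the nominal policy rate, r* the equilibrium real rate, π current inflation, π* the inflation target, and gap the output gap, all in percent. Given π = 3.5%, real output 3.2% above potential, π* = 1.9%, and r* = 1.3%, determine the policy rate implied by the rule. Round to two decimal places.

7.20%

Output 3.2% above potential → gap = 3.2.
R = 1.3 + 1.9 + 1.5 × (3.5 − 1.9) + 0.5 × 3.2
   = 1.3 + 1.9 + 2.4 + 1.6 = 7.20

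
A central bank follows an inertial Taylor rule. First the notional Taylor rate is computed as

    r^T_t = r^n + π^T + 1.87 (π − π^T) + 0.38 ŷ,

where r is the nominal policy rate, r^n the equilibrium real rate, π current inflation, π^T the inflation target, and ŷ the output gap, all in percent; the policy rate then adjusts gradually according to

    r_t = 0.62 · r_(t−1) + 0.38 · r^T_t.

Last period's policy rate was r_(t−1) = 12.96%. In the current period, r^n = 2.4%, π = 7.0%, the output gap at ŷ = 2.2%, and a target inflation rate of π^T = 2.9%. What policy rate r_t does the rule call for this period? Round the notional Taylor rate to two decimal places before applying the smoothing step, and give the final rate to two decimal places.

r^T_t = 2.4 + 2.9 + 1.87 × (7.0 − 2.9) + 0.38 × 2.2
   = 2.4 + 2.9 + 7.667 + 0.836 = 13.80
r_t = 0.62 × 12.96 + 0.38 × 13.80 = 8.0352 + 5.244 = 13.28

13.28%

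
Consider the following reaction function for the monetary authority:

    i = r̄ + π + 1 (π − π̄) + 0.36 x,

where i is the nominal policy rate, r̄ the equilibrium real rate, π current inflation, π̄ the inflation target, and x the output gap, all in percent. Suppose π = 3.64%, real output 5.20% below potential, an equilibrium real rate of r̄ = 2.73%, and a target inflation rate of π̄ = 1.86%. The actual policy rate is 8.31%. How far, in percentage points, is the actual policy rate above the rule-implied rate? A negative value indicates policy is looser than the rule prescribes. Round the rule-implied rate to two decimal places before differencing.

Output 5.20% below potential → x = -5.20.
i = 2.73 + 3.64 + 1 × (3.64 − 1.86) + 0.36 × (-5.20)
   = 2.73 + 3.64 + 1.78 − 1.872 = 6.28
Deviation = 8.31 − 6.28 = 2.03 pp.

2.03 pp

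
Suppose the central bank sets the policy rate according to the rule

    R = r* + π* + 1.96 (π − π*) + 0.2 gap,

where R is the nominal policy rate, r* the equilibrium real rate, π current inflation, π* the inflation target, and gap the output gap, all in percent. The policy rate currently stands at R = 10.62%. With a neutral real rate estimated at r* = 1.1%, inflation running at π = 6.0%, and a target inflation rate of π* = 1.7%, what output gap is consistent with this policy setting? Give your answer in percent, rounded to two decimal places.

-3.04%

0.2 gap = 10.62 − 1.1 − 1.7 − 1.96 × (6.0 − 1.7) = -0.608
gap = -0.608 / 0.2 = -3.04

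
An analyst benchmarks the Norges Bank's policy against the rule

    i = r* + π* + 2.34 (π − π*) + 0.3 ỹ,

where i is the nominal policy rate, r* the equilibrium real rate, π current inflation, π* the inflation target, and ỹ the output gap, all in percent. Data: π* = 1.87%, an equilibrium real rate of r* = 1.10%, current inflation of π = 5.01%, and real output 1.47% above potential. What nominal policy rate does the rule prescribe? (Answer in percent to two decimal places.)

Output 1.47% above potential → ỹ = 1.47.
i = 1.10 + 1.87 + 2.34 × (5.01 − 1.87) + 0.3 × 1.47
   = 1.10 + 1.87 + 7.3476 + 0.441 = 10.76

10.76%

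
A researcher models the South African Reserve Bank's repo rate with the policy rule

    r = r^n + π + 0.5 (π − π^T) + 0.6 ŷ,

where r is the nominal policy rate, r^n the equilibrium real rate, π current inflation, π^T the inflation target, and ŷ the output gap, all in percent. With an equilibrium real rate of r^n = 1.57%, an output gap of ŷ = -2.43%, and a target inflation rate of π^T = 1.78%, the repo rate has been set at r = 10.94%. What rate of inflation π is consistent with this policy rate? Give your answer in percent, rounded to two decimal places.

Collecting π: r = r^n + (1 + 0.5) π − 0.5 π^T + 0.6 ŷ
1.5 π = 10.94 − 1.57 + 0.5 × 1.78 − 0.6 × (-2.43) = 11.718
π = 11.718 / 1.5 = 7.81

7.81%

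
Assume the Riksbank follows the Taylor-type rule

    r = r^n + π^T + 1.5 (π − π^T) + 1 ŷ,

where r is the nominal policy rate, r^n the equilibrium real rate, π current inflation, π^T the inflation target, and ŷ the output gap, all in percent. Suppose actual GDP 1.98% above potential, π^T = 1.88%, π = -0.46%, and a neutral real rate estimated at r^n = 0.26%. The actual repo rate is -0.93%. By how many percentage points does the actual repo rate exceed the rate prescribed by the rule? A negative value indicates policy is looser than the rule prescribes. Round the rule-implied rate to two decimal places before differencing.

-1.54 pp

Output 1.98% above potential → ŷ = 1.98.
r = 0.26 + 1.88 + 1.5 × (-0.46 − 1.88) + 1 × 1.98
   = 0.26 + 1.88 − 3.51 + 1.98 = 0.61
Deviation = -0.93 − 0.61 = -1.54 pp.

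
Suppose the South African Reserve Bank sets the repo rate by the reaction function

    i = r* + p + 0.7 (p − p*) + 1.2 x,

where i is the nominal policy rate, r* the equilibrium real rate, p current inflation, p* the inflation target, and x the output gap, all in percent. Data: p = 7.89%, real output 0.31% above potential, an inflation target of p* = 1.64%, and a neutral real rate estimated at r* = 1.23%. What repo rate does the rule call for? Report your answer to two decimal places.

13.87%

Output 0.31% above potential → x = 0.31.
i = 1.23 + 7.89 + 0.7 × (7.89 − 1.64) + 1.2 × 0.31
   = 1.23 + 7.89 + 4.375 + 0.372 = 13.87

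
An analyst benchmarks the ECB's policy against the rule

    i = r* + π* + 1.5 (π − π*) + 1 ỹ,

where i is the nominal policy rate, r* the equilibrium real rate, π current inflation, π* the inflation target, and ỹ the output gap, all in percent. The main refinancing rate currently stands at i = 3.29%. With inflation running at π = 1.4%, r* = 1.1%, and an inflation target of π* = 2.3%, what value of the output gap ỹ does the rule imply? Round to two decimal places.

1 ỹ = 3.29 − 1.1 − 2.3 − 1.5 × (1.4 − 2.3) = 1.24
ỹ = 1.24 / 1 = 1.24

1.24%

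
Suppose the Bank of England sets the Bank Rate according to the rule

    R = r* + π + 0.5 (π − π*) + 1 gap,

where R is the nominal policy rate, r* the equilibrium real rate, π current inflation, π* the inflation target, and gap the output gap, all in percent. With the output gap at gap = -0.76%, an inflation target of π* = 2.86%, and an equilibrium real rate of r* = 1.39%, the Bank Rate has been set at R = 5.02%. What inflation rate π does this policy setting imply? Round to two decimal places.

Collecting π: R = r* + (1 + 0.5) π − 0.5 π* + 1 gap
1.5 π = 5.02 − 1.39 + 0.5 × 2.86 − 1 × (-0.76) = 5.82
π = 5.82 / 1.5 = 3.88

3.88%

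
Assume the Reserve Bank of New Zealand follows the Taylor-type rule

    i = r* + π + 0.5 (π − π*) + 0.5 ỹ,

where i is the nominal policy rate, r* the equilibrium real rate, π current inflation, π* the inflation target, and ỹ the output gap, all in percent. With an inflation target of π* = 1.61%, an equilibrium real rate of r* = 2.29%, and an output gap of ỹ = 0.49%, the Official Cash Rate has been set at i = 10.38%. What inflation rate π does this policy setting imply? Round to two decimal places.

5.77%

Collecting π: i = r* + (1 + 0.5) π − 0.5 π* + 0.5 ỹ
1.5 π = 10.38 − 2.29 + 0.5 × 1.61 − 0.5 × 0.49 = 8.65
π = 8.65 / 1.5 = 5.77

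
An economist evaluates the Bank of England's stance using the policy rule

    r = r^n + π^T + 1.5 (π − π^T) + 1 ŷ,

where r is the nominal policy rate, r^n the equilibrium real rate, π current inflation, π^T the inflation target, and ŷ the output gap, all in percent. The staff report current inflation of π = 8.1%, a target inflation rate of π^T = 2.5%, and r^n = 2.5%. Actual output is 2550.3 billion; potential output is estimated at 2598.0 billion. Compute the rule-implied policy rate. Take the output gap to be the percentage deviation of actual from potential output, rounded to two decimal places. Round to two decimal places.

11.56%

Output gap = 100 × (2550.3 − 2598.0) / 2598.0 = -1.84%.
r = 2.50 + 2.50 + 1.5 × (8.10 − 2.50) + 1 × (-1.84)
   = 2.50 + 2.5 + 8.4 − 1.84 = 11.56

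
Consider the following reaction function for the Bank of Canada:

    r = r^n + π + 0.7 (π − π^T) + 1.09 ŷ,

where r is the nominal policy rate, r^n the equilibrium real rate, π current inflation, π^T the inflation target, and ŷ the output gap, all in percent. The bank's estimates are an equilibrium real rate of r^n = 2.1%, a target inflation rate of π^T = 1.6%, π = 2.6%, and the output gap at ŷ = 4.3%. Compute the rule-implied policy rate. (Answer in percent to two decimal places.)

10.09%

r = 2.1 + 2.6 + 0.7 × (2.6 − 1.6) + 1.09 × 4.3
   = 2.1 + 2.6 + 0.7 + 4.687 = 10.09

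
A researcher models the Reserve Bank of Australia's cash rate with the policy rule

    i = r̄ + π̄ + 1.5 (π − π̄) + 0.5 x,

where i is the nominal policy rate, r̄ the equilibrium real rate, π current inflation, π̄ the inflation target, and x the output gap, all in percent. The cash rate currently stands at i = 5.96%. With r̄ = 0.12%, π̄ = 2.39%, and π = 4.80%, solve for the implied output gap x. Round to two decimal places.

0.5 x = 5.96 − 0.12 − 2.39 − 1.5 × (4.80 − 2.39) = -0.165
x = -0.165 / 0.5 = -0.33

-0.33%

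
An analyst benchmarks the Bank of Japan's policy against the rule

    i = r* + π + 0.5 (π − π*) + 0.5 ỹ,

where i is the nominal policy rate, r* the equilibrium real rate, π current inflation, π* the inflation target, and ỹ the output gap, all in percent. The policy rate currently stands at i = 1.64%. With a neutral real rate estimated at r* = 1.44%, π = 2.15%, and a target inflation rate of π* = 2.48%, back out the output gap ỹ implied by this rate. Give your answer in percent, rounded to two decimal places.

-3.57%

0.5 ỹ = 1.64 − 1.44 − 2.15 − 0.5 × (2.15 − 2.48) = -1.785
ỹ = -1.785 / 0.5 = -3.57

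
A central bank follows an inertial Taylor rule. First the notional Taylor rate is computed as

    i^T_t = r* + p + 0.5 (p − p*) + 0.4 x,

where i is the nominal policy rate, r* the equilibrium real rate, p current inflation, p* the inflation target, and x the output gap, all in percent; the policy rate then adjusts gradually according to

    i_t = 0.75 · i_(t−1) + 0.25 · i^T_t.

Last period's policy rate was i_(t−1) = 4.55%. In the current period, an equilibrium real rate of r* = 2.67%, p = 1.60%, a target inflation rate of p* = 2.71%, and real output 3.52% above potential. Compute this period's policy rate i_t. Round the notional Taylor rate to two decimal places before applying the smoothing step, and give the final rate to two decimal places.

Output 3.52% above potential → x = 3.52.
i^T_t = 2.67 + 1.60 + 0.5 × (1.60 − 2.71) + 0.4 × 3.52
   = 2.67 + 1.6 − 0.555 + 1.408 = 5.12
i_t = 0.75 × 4.55 + 0.25 × 5.12 = 3.4125 + 1.28 = 4.69

4.69%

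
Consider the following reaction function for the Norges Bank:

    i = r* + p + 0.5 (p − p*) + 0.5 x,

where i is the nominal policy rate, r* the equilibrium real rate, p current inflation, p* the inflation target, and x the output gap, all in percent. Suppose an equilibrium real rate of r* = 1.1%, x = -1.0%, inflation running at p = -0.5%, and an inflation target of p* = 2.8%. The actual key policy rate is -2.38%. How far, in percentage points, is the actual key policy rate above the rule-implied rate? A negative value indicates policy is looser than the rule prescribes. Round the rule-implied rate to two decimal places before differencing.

i = 1.1 + (-0.5) + 0.5 × (-0.5 − 2.8) + 0.5 × (-1.0)
   = 1.1 − 0.5 − 1.65 − 0.5 = -1.55
Deviation = -2.38 − (-1.55) = -0.83 pp.

-0.83 pp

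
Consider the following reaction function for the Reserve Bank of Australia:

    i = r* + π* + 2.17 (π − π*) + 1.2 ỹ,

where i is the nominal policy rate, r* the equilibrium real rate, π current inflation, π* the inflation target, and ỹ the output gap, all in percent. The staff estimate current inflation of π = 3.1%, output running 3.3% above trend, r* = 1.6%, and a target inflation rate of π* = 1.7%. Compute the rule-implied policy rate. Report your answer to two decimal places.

10.30%

Output 3.3% above potential → ỹ = 3.3.
i = 1.6 + 1.7 + 2.17 × (3.1 − 1.7) + 1.2 × 3.3
   = 1.6 + 1.7 + 3.038 + 3.96 = 10.30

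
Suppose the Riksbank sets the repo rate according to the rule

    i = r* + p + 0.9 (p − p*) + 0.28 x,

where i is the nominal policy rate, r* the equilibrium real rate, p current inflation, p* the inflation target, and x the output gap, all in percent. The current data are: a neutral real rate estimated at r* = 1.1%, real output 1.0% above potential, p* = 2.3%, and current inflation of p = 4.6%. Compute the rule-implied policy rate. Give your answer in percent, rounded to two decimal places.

8.05%

Output 1.0% above potential → x = 1.0.
i = 1.1 + 4.6 + 0.9 × (4.6 − 2.3) + 0.28 × 1.0
   = 1.1 + 4.6 + 2.07 + 0.28 = 8.05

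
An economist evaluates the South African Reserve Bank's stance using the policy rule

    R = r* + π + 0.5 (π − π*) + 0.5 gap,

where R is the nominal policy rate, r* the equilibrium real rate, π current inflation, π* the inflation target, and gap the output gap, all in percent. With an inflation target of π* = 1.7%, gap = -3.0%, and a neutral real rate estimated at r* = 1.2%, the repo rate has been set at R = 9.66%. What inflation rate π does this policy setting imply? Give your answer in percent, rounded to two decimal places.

7.21%

Collecting π: R = r* + (1 + 0.5) π − 0.5 π* + 0.5 gap
1.5 π = 9.66 − 1.2 + 0.5 × 1.7 − 0.5 × (-3.0) = 10.81
π = 10.81 / 1.5 = 7.21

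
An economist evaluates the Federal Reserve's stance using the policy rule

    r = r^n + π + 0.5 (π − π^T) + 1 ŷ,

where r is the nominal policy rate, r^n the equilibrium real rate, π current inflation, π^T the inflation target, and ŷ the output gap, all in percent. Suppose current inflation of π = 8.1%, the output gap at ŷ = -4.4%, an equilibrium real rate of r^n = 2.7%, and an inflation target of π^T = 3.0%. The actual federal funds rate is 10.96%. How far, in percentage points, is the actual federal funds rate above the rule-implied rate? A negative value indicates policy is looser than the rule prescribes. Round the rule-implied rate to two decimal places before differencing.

2.01 pp

r = 2.7 + 8.1 + 0.5 × (8.1 − 3.0) + 1 × (-4.4)
   = 2.7 + 8.1 + 2.55 − 4.4 = 8.95
Deviation = 10.96 − 8.95 = 2.01 pp.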